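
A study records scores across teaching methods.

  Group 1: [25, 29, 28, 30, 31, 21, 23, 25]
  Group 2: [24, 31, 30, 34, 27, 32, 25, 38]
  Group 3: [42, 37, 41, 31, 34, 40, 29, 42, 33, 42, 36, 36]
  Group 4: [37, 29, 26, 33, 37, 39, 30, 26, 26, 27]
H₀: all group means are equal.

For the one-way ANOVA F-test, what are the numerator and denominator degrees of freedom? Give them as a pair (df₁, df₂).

k = 4 groups, N = 38 total
df = (k−1, N−k) = (4−1, 38−4) = (3, 34)

degrees of freedom = [3, 34]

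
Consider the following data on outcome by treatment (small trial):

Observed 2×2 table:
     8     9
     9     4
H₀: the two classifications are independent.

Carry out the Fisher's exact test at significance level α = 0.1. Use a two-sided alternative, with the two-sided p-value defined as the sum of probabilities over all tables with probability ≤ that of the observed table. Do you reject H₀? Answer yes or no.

reject H₀: no

Margins: r₁=17, r₂=13, c₁=17, c₂=13, n=30
p_obs = C(17,8)·C(13,9)/C(30,17); sum pmf over tables with pmf ≤ p_obs
p-value (two-sided) = 0.28276
At α=0.1: p ≥ α → fail to reject H₀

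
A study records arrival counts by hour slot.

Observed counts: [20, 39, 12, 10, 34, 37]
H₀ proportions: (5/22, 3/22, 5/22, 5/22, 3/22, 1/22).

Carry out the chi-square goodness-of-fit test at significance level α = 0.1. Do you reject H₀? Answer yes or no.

reject H₀: yes

n = 152; E_i = n·p_i = [34.55, 20.73, 34.55, 34.55, 20.73, 6.91]
χ² = (20−34.55)²/34.55 + (39−20.73)²/20.73 + (12−34.55)²/34.55 + (10−34.55)²/34.55 + (34−20.73)²/20.73 + (37−6.91)²/6.91 = 193.9404
df = 5
p-value (upper-tail) = 0.00000
At α=0.1: p < α → reject H₀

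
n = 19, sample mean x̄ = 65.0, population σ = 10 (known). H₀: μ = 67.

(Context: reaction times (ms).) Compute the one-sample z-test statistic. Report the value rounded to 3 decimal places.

test statistic = -0.872

SE = σ/√n = 10/√19 = 2.2942
z = (x̄−μ₀)/SE = (65.0−67)/2.2942 = -0.8718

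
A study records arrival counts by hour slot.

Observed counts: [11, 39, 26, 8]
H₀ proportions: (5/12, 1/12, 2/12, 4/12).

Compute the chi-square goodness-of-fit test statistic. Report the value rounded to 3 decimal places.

n = 84; E_i = n·p_i = [35.00, 7.00, 14.00, 28.00]
χ² = (11−35.00)²/35.00 + (39−7.00)²/7.00 + (26−14.00)²/14.00 + (8−28.00)²/28.00 = 187.3143
df = 3

test statistic = 187.314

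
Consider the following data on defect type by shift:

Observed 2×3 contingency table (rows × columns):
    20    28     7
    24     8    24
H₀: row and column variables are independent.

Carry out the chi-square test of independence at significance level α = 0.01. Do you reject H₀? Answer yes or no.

reject H₀: yes

Row totals [55, 56], col totals [44, 36, 31], n=111
χ² = (20−21.80)²/21.80 + (28−17.84)²/17.84 + (7−15.36)²/15.36 + (24−22.20)²/22.20 + (8−18.16)²/18.16 + (24−15.64)²/15.64 = 20.7900
df = 2
p-value (upper-tail) = 0.00003
At α=0.01: p < α → reject H₀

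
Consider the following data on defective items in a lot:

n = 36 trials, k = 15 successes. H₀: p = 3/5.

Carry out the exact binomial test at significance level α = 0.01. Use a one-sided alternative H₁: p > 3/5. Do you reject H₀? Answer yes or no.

reject H₀: no

Exact binomial: n=36, k=15, p₀=3/5=0.6000
P(X≥15) from Σ C(n,i)·p₀^i·(1−p₀)^(n−i)
p-value (one-sided, H₁ greater) = 0.99154
At α=0.01: p ≥ α → fail to reject H₀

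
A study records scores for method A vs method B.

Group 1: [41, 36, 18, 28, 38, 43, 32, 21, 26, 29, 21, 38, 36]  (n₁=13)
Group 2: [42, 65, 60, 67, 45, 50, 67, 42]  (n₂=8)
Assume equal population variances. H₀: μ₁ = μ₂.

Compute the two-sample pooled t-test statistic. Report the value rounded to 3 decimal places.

test statistic = -5.557

x̄₁=31.308, s₁=8.159, n₁=13
x̄₂=54.750, s₂=11.184, n₂=8
s_p² = [12·8.159² + 7·11.184²]/19 = 88.1194
SE = √(s_p²·(1/13+1/8)) = 4.2182
t = (31.308−54.750)/4.2182 = -5.5574
df = 19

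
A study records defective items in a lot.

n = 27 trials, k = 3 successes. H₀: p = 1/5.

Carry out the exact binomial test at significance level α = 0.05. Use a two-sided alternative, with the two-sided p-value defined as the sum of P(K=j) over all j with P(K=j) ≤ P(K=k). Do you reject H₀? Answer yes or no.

reject H₀: no

Exact binomial: n=27, k=3, p₀=1/5=0.2000
P(X=j) = C(n,j)·p₀^j·(1−p₀)^(n−j); p = Σ P(X=j) over j with P(X=j) ≤ P(X=3)
p-value (two-sided) = 0.33784
At α=0.05: p ≥ α → fail to reject H₀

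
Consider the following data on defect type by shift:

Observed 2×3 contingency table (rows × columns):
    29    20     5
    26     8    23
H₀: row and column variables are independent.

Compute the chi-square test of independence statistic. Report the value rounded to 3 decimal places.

test statistic = 16.809

Row totals [54, 57], col totals [55, 28, 28], n=111
χ² = (29−26.76)²/26.76 + (20−13.62)²/13.62 + (5−13.62)²/13.62 + (26−28.24)²/28.24 + (8−14.38)²/14.38 + (23−14.38)²/14.38 = 16.8091
df = 2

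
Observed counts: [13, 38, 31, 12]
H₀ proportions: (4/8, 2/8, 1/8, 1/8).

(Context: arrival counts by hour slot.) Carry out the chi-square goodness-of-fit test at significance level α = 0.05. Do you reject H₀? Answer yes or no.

n = 94; E_i = n·p_i = [47.00, 23.50, 11.75, 11.75]
χ² = (13−47.00)²/47.00 + (38−23.50)²/23.50 + (31−11.75)²/11.75 + (12−11.75)²/11.75 = 65.0851
df = 3
p-value (upper-tail) = 0.00000
At α=0.05: p < α → reject H₀

reject H₀: yes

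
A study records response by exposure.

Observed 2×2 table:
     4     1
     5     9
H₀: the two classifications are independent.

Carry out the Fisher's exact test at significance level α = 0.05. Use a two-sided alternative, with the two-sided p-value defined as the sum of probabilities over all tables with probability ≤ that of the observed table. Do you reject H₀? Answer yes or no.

Margins: r₁=5, r₂=14, c₁=9, c₂=10, n=19
p_obs = C(5,4)·C(14,5)/C(19,9); sum pmf over tables with pmf ≤ p_obs
p-value (two-sided) = 0.14087
At α=0.05: p ≥ α → fail to reject H₀

reject H₀: no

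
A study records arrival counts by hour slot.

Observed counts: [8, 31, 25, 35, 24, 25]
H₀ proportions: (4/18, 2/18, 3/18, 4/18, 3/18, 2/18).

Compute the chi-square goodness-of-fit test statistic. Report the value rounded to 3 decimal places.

n = 148; E_i = n·p_i = [32.89, 16.44, 24.67, 32.89, 24.67, 16.44]
χ² = (8−32.89)²/32.89 + (31−16.44)²/16.44 + (25−24.67)²/24.67 + (35−32.89)²/32.89 + (24−24.67)²/24.67 + (25−16.44)²/16.44 = 36.3277
df = 5

test statistic = 36.328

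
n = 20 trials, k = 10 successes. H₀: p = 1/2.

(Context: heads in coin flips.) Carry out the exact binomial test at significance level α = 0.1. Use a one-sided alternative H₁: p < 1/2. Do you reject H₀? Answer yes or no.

Exact binomial: n=20, k=10, p₀=1/2=0.5000
P(X≤10) from Σ C(n,i)·p₀^i·(1−p₀)^(n−i)
p-value (one-sided, H₁ less) = 0.58810
At α=0.1: p ≥ α → fail to reject H₀

reject H₀: no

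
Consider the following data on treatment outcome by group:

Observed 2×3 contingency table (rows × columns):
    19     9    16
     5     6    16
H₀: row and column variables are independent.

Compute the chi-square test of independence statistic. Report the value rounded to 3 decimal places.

Row totals [44, 27], col totals [24, 15, 32], n=71
χ² = (19−14.87)²/14.87 + (9−9.30)²/9.30 + (16−19.83)²/19.83 + (5−9.13)²/9.13 + (6−5.70)²/5.70 + (16−12.17)²/12.17 = 4.9819
df = 2

test statistic = 4.982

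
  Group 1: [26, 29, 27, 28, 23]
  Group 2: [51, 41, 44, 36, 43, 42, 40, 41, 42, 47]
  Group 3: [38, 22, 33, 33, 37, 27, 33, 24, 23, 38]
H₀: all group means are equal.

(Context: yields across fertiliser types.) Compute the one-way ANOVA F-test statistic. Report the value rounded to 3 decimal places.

test statistic = 23.474

Group means [26.60, 42.70, 30.80], grand mean 34.720
SSB = Σnᵢ(x̄ᵢ−x̄)² = 1120.140; SSW = ΣΣ(x−x̄ᵢ)² = 524.900
MSB = 1120.140/2 = 560.0700; MSW = 524.900/22 = 23.8591
F = MSB/MSW = 23.4741
df = (2, 22)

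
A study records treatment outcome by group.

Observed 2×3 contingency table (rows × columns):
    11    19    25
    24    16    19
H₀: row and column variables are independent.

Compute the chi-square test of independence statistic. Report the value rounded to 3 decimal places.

test statistic = 5.771

Row totals [55, 59], col totals [35, 35, 44], n=114
χ² = (11−16.89)²/16.89 + (19−16.89)²/16.89 + (25−21.23)²/21.23 + (24−18.11)²/18.11 + (16−18.11)²/18.11 + (19−22.77)²/22.77 = 5.7706
df = 2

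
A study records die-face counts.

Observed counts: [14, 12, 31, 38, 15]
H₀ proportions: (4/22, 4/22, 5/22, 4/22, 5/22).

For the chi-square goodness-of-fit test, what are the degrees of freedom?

degrees of freedom = 4

df = k − 1 = 5 − 1 = 4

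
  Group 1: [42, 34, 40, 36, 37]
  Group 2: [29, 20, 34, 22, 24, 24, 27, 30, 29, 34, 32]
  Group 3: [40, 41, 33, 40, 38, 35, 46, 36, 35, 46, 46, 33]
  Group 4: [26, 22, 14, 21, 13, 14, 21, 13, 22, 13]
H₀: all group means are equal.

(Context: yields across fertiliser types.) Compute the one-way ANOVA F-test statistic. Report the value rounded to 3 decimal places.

Group means [37.80, 27.73, 39.08, 17.90], grand mean 30.053
SSB = Σnᵢ(x̄ᵢ−x̄)² = 2815.096; SSW = ΣΣ(x−x̄ᵢ)² = 754.798
MSB = 2815.096/3 = 938.3654; MSW = 754.798/34 = 22.2000
F = MSB/MSW = 42.2688
df = (3, 34)

test statistic = 42.269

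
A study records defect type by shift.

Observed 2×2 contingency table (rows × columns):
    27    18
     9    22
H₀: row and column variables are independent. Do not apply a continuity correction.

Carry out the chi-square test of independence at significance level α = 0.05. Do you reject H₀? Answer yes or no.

reject H₀: yes

Row totals [45, 31], col totals [36, 40], n=76
χ² = (27−21.32)²/21.32 + (18−23.68)²/23.68 + (9−14.68)²/14.68 + (22−16.32)²/16.32 = 7.0606
df = 1
p-value (upper-tail) = 0.00788
At α=0.05: p < α → reject H₀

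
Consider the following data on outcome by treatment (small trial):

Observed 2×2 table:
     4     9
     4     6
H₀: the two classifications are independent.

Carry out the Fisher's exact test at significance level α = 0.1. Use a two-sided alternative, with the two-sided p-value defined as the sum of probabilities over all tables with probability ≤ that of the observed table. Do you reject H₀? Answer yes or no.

Margins: r₁=13, r₂=10, c₁=8, c₂=15, n=23
p_obs = C(13,4)·C(10,4)/C(23,8); sum pmf over tables with pmf ≤ p_obs
p-value (two-sided) = 0.68502
At α=0.1: p ≥ α → fail to reject H₀

reject H₀: no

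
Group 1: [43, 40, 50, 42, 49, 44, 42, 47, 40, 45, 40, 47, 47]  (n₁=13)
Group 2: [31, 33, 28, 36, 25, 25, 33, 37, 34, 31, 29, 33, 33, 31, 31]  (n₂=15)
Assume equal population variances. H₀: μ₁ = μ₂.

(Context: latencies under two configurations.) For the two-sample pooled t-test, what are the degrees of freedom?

degrees of freedom = 26

df = n₁ + n₂ − 2 = 13 + 15 − 2 = 26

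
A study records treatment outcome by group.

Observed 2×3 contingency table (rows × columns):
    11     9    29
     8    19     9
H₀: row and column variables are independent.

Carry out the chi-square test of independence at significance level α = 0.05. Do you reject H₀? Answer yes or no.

Row totals [49, 36], col totals [19, 28, 38], n=85
χ² = (11−10.95)²/10.95 + (9−16.14)²/16.14 + (29−21.91)²/21.91 + (8−8.05)²/8.05 + (19−11.86)²/11.86 + (9−16.09)²/16.09 = 12.8846
df = 2
p-value (upper-tail) = 0.00159
At α=0.05: p < α → reject H₀

reject H₀: yes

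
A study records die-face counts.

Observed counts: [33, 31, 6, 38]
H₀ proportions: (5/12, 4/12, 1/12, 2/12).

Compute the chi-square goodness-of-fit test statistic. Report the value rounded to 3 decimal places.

n = 108; E_i = n·p_i = [45.00, 36.00, 9.00, 18.00]
χ² = (33−45.00)²/45.00 + (31−36.00)²/36.00 + (6−9.00)²/9.00 + (38−18.00)²/18.00 = 27.1167
df = 3

test statistic = 27.117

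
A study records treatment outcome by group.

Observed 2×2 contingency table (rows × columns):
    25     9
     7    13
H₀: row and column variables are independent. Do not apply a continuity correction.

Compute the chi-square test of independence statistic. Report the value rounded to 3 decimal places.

test statistic = 7.743

Row totals [34, 20], col totals [32, 22], n=54
χ² = (25−20.15)²/20.15 + (9−13.85)²/13.85 + (7−11.85)²/11.85 + (13−8.15)²/8.15 = 7.7431
df = 1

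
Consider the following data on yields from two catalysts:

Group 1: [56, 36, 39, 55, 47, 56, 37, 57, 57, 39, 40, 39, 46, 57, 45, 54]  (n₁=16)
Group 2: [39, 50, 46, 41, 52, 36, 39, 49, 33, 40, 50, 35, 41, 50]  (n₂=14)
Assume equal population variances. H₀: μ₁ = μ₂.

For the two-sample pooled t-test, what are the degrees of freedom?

df = n₁ + n₂ − 2 = 16 + 14 − 2 = 28

degrees of freedom = 28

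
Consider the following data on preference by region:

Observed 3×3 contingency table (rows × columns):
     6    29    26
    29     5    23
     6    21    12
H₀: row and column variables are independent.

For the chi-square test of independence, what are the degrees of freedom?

degrees of freedom = 4

df = (r−1)(c−1) = (3−1)·(3−1) = 4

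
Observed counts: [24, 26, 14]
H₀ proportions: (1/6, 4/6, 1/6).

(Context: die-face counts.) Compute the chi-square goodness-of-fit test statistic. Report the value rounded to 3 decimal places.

n = 64; E_i = n·p_i = [10.67, 42.67, 10.67]
χ² = (24−10.67)²/10.67 + (26−42.67)²/42.67 + (14−10.67)²/10.67 = 24.2188
df = 2

test statistic = 24.219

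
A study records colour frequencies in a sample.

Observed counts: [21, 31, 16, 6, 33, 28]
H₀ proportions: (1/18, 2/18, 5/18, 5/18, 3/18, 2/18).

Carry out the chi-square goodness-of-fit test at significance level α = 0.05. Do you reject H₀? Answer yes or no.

n = 135; E_i = n·p_i = [7.50, 15.00, 37.50, 37.50, 22.50, 15.00]
χ² = (21−7.50)²/7.50 + (31−15.00)²/15.00 + (16−37.50)²/37.50 + (6−37.50)²/37.50 + (33−22.50)²/22.50 + (28−15.00)²/15.00 = 96.3200
df = 5
p-value (upper-tail) = 0.00000
At α=0.05: p < α → reject H₀

reject H₀: yes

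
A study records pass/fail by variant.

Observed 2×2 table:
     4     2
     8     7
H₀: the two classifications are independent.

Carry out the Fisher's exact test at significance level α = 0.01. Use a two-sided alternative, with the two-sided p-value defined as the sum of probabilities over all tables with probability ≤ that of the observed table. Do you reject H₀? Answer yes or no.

Margins: r₁=6, r₂=15, c₁=12, c₂=9, n=21
p_obs = C(6,4)·C(15,8)/C(21,12); sum pmf over tables with pmf ≤ p_obs
p-value (two-sided) = 0.65944
At α=0.01: p ≥ α → fail to reject H₀

reject H₀: no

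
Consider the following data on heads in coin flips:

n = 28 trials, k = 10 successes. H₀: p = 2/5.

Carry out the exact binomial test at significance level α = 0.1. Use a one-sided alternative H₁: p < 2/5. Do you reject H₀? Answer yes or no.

Exact binomial: n=28, k=10, p₀=2/5=0.4000
P(X≤10) from Σ C(n,i)·p₀^i·(1−p₀)^(n−i)
p-value (one-sided, H₁ less) = 0.39857
At α=0.1: p ≥ α → fail to reject H₀

reject H₀: no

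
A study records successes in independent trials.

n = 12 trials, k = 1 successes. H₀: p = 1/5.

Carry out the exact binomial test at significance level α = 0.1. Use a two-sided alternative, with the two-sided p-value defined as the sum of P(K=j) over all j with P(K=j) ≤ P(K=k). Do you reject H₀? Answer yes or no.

Exact binomial: n=12, k=1, p₀=1/5=0.2000
P(X=j) = C(n,j)·p₀^j·(1−p₀)^(n−j); p = Σ P(X=j) over j with P(X=j) ≤ P(X=1)
p-value (two-sided) = 0.48031
At α=0.1: p ≥ α → fail to reject H₀

reject H₀: no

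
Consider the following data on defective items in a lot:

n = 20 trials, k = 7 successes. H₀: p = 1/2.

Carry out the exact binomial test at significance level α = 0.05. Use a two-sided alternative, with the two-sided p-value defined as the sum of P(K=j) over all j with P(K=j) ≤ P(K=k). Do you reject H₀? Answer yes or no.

reject H₀: no

Exact binomial: n=20, k=7, p₀=1/2=0.5000
P(X=j) = C(n,j)·p₀^j·(1−p₀)^(n−j); p = Σ P(X=j) over j with P(X=j) ≤ P(X=7)
p-value (two-sided) = 0.26318
At α=0.05: p ≥ α → fail to reject H₀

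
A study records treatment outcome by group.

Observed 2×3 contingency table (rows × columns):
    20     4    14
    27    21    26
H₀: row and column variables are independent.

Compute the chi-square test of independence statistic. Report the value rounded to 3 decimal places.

Row totals [38, 74], col totals [47, 25, 40], n=112
χ² = (20−15.95)²/15.95 + (4−8.48)²/8.48 + (14−13.57)²/13.57 + (27−31.05)²/31.05 + (21−16.52)²/16.52 + (26−26.43)²/26.43 = 5.1647
df = 2

test statistic = 5.165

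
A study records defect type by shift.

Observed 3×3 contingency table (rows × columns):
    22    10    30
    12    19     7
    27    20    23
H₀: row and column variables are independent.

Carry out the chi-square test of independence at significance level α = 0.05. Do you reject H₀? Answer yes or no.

Row totals [62, 38, 70], col totals [61, 49, 60], n=170
χ² = (22−22.25)²/22.25 + (10−17.87)²/17.87 + (30−21.88)²/21.88 + (12−13.64)²/13.64 + (19−10.95)²/10.95 + (7−13.41)²/13.41 + (27−25.12)²/25.12 + (20−20.18)²/20.18 + (23−24.71)²/24.71 = 15.9144
df = 4
p-value (upper-tail) = 0.00314
At α=0.05: p < α → reject H₀

reject H₀: yes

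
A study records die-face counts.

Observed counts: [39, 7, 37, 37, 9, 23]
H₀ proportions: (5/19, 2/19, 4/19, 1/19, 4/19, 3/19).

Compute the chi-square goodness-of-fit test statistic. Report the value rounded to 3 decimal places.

test statistic = 127.567

n = 152; E_i = n·p_i = [40.00, 16.00, 32.00, 8.00, 32.00, 24.00]
χ² = (39−40.00)²/40.00 + (7−16.00)²/16.00 + (37−32.00)²/32.00 + (37−8.00)²/8.00 + (9−32.00)²/32.00 + (23−24.00)²/24.00 = 127.5667
df = 5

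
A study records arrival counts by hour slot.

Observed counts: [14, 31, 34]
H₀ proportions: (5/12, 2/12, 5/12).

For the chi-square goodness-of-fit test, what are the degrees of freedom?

degrees of freedom = 2

df = k − 1 = 3 − 1 = 2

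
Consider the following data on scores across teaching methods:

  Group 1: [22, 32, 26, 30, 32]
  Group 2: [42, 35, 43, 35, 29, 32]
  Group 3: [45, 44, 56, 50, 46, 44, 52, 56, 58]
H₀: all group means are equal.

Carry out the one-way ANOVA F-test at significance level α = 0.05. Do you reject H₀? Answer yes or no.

reject H₀: yes

Group means [28.40, 36.00, 50.11], grand mean 40.450
SSB = Σnᵢ(x̄ᵢ−x̄)² = 1684.861; SSW = ΣΣ(x−x̄ᵢ)² = 480.089
MSB = 1684.861/2 = 842.4306; MSW = 480.089/17 = 28.2405
F = MSB/MSW = 29.8306
df = (2, 17)
p-value (upper-tail) = 0.00000
At α=0.05: p < α → reject H₀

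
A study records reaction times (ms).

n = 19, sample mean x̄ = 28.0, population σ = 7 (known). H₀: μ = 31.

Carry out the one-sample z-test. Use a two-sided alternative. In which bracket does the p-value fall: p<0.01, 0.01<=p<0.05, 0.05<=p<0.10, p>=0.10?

p-value bracket: 0.05<=p<0.10

SE = σ/√n = 7/√19 = 1.6059
z = (x̄−μ₀)/SE = (28.0−31)/1.6059 = -1.8681
p-value (two-sided) = 0.06175
→ bracket: 0.05<=p<0.10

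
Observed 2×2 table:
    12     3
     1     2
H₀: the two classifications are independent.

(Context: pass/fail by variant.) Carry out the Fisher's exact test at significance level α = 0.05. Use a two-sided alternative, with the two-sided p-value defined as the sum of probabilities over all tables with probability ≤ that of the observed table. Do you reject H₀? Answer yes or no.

reject H₀: no

Margins: r₁=15, r₂=3, c₁=13, c₂=5, n=18
p_obs = C(15,12)·C(3,1)/C(18,13); sum pmf over tables with pmf ≤ p_obs
p-value (two-sided) = 0.17157
At α=0.05: p ≥ α → fail to reject H₀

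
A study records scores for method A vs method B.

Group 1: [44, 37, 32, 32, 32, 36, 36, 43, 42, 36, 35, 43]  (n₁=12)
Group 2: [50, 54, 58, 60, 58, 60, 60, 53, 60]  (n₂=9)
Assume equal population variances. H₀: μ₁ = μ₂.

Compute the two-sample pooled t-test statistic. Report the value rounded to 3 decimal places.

x̄₁=37.333, s₁=4.539, n₁=12
x̄₂=57.000, s₂=3.742, n₂=9
s_p² = [11·4.539² + 8·3.742²]/19 = 17.8246
SE = √(s_p²·(1/12+1/9)) = 1.8617
t = (37.333−57.000)/1.8617 = -10.5639
df = 19

test statistic = -10.564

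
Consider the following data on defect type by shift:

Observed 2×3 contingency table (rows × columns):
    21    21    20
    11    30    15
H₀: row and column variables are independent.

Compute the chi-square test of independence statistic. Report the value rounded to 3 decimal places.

test statistic = 5.136

Row totals [62, 56], col totals [32, 51, 35], n=118
χ² = (21−16.81)²/16.81 + (21−26.80)²/26.80 + (20−18.39)²/18.39 + (11−15.19)²/15.19 + (30−24.20)²/24.20 + (15−16.61)²/16.61 = 5.1357
df = 2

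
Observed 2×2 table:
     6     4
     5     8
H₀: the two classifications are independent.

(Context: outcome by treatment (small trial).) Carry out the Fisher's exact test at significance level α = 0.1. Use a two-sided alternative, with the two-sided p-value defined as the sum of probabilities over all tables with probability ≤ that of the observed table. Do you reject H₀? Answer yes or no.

reject H₀: no

Margins: r₁=10, r₂=13, c₁=11, c₂=12, n=23
p_obs = C(10,6)·C(13,5)/C(23,11); sum pmf over tables with pmf ≤ p_obs
p-value (two-sided) = 0.41365
At α=0.1: p ≥ α → fail to reject H₀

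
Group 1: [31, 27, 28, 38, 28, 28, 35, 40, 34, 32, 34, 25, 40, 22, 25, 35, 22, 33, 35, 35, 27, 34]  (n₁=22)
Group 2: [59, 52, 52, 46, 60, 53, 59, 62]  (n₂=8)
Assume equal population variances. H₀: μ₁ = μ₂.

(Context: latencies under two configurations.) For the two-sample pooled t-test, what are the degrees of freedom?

degrees of freedom = 28

df = n₁ + n₂ − 2 = 22 + 8 − 2 = 28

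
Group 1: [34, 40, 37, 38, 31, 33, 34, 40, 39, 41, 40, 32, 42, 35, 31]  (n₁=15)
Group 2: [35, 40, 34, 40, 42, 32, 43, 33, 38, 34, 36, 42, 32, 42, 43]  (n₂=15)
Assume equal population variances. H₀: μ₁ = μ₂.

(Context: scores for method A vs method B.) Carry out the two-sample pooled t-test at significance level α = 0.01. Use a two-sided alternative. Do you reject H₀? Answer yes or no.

reject H₀: no

x̄₁=36.467, s₁=3.815, n₁=15
x̄₂=37.733, s₂=4.200, n₂=15
s_p² = [14·3.815² + 14·4.200²]/28 = 16.0952
SE = √(s_p²·(1/15+1/15)) = 1.4649
t = (36.467−37.733)/1.4649 = -0.8647
df = 28
p-value (two-sided) = 0.39457
At α=0.01: p ≥ α → fail to reject H₀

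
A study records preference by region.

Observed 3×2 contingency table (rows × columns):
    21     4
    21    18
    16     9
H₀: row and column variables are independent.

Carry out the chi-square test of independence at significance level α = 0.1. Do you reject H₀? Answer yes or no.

Row totals [25, 39, 25], col totals [58, 31], n=89
χ² = (21−16.29)²/16.29 + (4−8.71)²/8.71 + (21−25.42)²/25.42 + (18−13.58)²/13.58 + (16−16.29)²/16.29 + (9−8.71)²/8.71 = 6.1233
df = 2
p-value (upper-tail) = 0.04681
At α=0.1: p < α → reject H₀

reject H₀: yes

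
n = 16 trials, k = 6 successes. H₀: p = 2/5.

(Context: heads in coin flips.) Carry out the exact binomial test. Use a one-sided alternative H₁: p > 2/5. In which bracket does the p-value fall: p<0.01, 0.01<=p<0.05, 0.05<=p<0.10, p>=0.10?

Exact binomial: n=16, k=6, p₀=2/5=0.4000
P(X≥6) from Σ C(n,i)·p₀^i·(1−p₀)^(n−i)
p-value (one-sided, H₁ greater) = 0.67116
→ bracket: p>=0.10

p-value bracket: p>=0.10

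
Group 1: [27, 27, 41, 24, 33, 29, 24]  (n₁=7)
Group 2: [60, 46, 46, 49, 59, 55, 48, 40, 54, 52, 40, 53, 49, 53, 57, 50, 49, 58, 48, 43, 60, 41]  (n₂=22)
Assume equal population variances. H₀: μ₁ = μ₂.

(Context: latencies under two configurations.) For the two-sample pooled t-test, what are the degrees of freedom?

degrees of freedom = 27

df = n₁ + n₂ − 2 = 7 + 22 − 2 = 27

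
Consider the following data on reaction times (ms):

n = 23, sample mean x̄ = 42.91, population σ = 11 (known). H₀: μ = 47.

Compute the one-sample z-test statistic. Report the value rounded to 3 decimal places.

SE = σ/√n = 11/√23 = 2.2937
z = (x̄−μ₀)/SE = (42.91−47)/2.2937 = -1.7832

test statistic = -1.783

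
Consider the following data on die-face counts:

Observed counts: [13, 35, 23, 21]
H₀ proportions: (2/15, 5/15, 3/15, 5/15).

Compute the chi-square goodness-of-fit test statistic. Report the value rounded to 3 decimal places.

n = 92; E_i = n·p_i = [12.27, 30.67, 18.40, 30.67]
χ² = (13−12.27)²/12.27 + (35−30.67)²/30.67 + (23−18.40)²/18.40 + (21−30.67)²/30.67 = 4.8533
df = 3

test statistic = 4.853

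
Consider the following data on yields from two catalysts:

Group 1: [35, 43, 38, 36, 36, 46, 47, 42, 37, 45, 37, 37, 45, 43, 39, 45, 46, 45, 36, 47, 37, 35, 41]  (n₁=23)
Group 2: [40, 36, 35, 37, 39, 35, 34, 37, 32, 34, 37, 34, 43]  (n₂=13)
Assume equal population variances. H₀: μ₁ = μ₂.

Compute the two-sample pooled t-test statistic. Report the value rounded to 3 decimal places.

test statistic = 3.232

x̄₁=40.783, s₁=4.358, n₁=23
x̄₂=36.385, s₂=2.959, n₂=13
s_p² = [22·4.358² + 12·2.959²]/34 = 15.3821
SE = √(s_p²·(1/23+1/13)) = 1.3609
t = (40.783−36.385)/1.3609 = 3.2317
df = 34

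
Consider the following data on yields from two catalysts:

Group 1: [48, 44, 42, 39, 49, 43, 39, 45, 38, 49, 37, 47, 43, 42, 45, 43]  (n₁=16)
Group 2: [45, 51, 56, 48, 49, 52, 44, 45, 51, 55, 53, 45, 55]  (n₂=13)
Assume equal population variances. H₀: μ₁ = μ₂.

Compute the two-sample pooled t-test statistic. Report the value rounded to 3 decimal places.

x̄₁=43.312, s₁=3.790, n₁=16
x̄₂=49.923, s₂=4.252, n₂=13
s_p² = [15·3.790² + 12·4.252²]/27 = 16.0134
SE = √(s_p²·(1/16+1/13)) = 1.4942
t = (43.312−49.923)/1.4942 = -4.4242
df = 27

test statistic = -4.424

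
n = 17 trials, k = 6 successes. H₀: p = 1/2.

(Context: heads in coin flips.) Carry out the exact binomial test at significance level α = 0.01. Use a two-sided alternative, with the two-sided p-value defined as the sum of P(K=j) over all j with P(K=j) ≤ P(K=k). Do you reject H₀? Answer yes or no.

Exact binomial: n=17, k=6, p₀=1/2=0.5000
P(X=j) = C(n,j)·p₀^j·(1−p₀)^(n−j); p = Σ P(X=j) over j with P(X=j) ≤ P(X=6)
p-value (two-sided) = 0.33231
At α=0.01: p ≥ α → fail to reject H₀

reject H₀: no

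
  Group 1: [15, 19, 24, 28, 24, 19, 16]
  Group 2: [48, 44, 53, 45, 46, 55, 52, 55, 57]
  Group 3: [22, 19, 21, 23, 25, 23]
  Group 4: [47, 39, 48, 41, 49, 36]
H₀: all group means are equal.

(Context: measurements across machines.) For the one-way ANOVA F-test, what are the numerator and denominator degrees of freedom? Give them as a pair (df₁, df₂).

degrees of freedom = [3, 24]

k = 4 groups, N = 28 total
df = (k−1, N−k) = (4−1, 28−4) = (3, 24)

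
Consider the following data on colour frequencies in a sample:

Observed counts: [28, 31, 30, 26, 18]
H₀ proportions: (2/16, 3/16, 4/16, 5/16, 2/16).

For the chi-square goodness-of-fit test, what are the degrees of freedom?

degrees of freedom = 4

df = k − 1 = 5 − 1 = 4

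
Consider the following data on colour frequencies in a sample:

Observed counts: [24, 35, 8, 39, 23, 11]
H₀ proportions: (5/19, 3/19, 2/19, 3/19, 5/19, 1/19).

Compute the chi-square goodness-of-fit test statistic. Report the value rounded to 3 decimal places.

test statistic = 34.981

n = 140; E_i = n·p_i = [36.84, 22.11, 14.74, 22.11, 36.84, 7.37]
χ² = (24−36.84)²/36.84 + (35−22.11)²/22.11 + (8−14.74)²/14.74 + (39−22.11)²/22.11 + (23−36.84)²/36.84 + (11−7.37)²/7.37 = 34.9810
df = 5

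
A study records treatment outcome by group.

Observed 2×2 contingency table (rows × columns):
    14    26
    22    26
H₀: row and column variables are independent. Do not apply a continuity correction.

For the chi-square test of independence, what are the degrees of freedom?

df = (r−1)(c−1) = (2−1)·(2−1) = 1

degrees of freedom = 1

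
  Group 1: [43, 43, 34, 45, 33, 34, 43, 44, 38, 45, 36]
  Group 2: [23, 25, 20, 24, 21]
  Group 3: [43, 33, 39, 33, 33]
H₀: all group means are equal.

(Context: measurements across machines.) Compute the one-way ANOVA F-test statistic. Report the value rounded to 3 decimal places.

Group means [39.82, 22.60, 36.20], grand mean 34.857
SSB = Σnᵢ(x̄ᵢ−x̄)² = 1030.935; SSW = ΣΣ(x−x̄ᵢ)² = 335.636
MSB = 1030.935/2 = 515.4675; MSW = 335.636/18 = 18.6465
F = MSB/MSW = 27.6443
df = (2, 18)

test statistic = 27.644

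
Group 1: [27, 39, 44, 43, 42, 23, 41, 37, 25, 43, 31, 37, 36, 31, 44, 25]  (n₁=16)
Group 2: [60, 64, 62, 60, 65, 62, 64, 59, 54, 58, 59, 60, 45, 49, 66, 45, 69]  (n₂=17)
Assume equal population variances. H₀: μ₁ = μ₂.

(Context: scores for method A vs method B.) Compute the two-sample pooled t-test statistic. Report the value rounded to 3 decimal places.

x̄₁=35.500, s₁=7.465, n₁=16
x̄₂=58.882, s₂=6.954, n₂=17
s_p² = [15·7.465² + 16·6.954²]/31 = 51.9279
SE = √(s_p²·(1/16+1/17)) = 2.5100
t = (35.500−58.882)/2.5100 = -9.3157
df = 31

test statistic = -9.316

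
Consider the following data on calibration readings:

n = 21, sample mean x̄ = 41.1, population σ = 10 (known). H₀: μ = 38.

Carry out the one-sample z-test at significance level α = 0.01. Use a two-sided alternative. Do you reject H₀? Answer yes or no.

reject H₀: no

SE = σ/√n = 10/√21 = 2.1822
z = (x̄−μ₀)/SE = (41.1−38)/2.1822 = 1.4206
p-value (two-sided) = 0.15543
At α=0.01: p ≥ α → fail to reject H₀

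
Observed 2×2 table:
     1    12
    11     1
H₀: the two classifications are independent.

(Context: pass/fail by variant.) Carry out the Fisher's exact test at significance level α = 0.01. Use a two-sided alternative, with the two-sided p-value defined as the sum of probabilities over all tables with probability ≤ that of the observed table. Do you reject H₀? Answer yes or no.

Margins: r₁=13, r₂=12, c₁=12, c₂=13, n=25
p_obs = C(13,1)·C(12,11)/C(25,12); sum pmf over tables with pmf ≤ p_obs
p-value (two-sided) = 0.00003
At α=0.01: p < α → reject H₀

reject H₀: yes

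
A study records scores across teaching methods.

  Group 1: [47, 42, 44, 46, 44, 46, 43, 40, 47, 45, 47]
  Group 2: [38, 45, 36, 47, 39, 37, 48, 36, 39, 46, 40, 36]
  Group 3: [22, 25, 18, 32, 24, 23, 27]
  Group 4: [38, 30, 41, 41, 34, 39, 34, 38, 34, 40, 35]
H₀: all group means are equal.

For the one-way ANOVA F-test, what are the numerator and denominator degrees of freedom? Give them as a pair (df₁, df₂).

k = 4 groups, N = 41 total
df = (k−1, N−k) = (4−1, 41−4) = (3, 37)

degrees of freedom = [3, 37]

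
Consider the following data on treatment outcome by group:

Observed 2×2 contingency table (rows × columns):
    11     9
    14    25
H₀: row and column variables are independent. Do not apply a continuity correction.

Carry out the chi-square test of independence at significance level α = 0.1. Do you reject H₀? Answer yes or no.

reject H₀: no

Row totals [20, 39], col totals [25, 34], n=59
χ² = (11−8.47)²/8.47 + (9−11.53)²/11.53 + (14−16.53)²/16.53 + (25−22.47)²/22.47 = 1.9757
df = 1
p-value (upper-tail) = 0.15985
At α=0.1: p ≥ α → fail to reject H₀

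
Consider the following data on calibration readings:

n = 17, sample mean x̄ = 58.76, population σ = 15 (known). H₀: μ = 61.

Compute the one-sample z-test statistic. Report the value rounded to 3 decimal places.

SE = σ/√n = 15/√17 = 3.6380
z = (x̄−μ₀)/SE = (58.76−61)/3.6380 = -0.6157

test statistic = -0.616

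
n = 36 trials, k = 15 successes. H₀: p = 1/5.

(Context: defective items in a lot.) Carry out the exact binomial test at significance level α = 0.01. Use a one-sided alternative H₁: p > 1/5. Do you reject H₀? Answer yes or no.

reject H₀: yes

Exact binomial: n=36, k=15, p₀=1/5=0.2000
P(X≥15) from Σ C(n,i)·p₀^i·(1−p₀)^(n−i)
p-value (one-sided, H₁ greater) = 0.00245
At α=0.01: p < α → reject H₀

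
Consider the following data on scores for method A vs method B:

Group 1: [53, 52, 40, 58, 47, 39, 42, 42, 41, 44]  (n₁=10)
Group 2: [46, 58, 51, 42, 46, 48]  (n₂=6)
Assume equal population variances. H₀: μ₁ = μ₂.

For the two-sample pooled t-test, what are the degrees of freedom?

degrees of freedom = 14

df = n₁ + n₂ − 2 = 10 + 6 − 2 = 14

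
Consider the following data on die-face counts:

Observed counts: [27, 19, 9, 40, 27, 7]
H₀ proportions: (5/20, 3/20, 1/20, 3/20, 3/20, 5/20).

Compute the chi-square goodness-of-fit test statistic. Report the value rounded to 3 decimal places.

test statistic = 46.700

n = 129; E_i = n·p_i = [32.25, 19.35, 6.45, 19.35, 19.35, 32.25]
χ² = (27−32.25)²/32.25 + (19−19.35)²/19.35 + (9−6.45)²/6.45 + (40−19.35)²/19.35 + (27−19.35)²/19.35 + (7−32.25)²/32.25 = 46.7003
df = 5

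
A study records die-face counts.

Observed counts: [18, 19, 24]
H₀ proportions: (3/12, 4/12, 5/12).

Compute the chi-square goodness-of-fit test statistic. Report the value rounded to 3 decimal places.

test statistic = 0.662

n = 61; E_i = n·p_i = [15.25, 20.33, 25.42]
χ² = (18−15.25)²/15.25 + (19−20.33)²/20.33 + (24−25.42)²/25.42 = 0.6623
df = 2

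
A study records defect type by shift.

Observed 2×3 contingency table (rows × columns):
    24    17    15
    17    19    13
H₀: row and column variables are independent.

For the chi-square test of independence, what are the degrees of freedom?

degrees of freedom = 2

df = (r−1)(c−1) = (2−1)·(3−1) = 2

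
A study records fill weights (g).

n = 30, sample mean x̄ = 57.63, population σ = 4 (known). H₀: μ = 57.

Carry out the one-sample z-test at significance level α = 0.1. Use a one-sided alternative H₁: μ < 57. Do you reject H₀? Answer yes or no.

SE = σ/√n = 4/√30 = 0.7303
z = (x̄−μ₀)/SE = (57.63−57)/0.7303 = 0.8627
p-value (one-sided, H₁ less) = 0.80584
At α=0.1: p ≥ α → fail to reject H₀

reject H₀: no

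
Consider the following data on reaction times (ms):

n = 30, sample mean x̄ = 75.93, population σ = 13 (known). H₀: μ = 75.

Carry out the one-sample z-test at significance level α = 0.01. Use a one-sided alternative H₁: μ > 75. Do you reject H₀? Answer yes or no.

reject H₀: no

SE = σ/√n = 13/√30 = 2.3735
z = (x̄−μ₀)/SE = (75.93−75)/2.3735 = 0.3918
p-value (one-sided, H₁ greater) = 0.34759
At α=0.01: p ≥ α → fail to reject H₀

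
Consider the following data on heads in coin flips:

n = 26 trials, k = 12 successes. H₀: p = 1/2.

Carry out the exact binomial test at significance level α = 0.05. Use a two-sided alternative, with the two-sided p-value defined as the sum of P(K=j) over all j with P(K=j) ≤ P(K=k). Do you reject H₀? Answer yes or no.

reject H₀: no

Exact binomial: n=26, k=12, p₀=1/2=0.5000
P(X=j) = C(n,j)·p₀^j·(1−p₀)^(n−j); p = Σ P(X=j) over j with P(X=j) ≤ P(X=12)
p-value (two-sided) = 0.84502
At α=0.05: p ≥ α → fail to reject H₀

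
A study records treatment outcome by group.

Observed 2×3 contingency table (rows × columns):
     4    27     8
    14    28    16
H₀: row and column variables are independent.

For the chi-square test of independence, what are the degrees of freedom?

degrees of freedom = 2

df = (r−1)(c−1) = (2−1)·(3−1) = 2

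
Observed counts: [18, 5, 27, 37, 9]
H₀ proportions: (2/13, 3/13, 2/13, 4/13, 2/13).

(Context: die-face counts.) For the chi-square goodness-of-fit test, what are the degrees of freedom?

degrees of freedom = 4

df = k − 1 = 5 − 1 = 4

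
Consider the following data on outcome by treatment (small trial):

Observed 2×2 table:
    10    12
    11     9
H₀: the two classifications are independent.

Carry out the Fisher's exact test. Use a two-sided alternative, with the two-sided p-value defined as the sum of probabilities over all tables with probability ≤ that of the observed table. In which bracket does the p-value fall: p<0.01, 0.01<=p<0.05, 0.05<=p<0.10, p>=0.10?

Margins: r₁=22, r₂=20, c₁=21, c₂=21, n=42
p_obs = C(22,10)·C(20,11)/C(42,21); sum pmf over tables with pmf ≤ p_obs
p-value (two-sided) = 0.75786
→ bracket: p>=0.10

p-value bracket: p>=0.10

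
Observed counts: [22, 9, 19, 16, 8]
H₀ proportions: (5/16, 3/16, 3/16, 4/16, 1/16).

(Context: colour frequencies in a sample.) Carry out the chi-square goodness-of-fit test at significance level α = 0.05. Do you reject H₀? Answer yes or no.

n = 74; E_i = n·p_i = [23.12, 13.88, 13.88, 18.50, 4.62]
χ² = (22−23.12)²/23.12 + (9−13.88)²/13.88 + (19−13.88)²/13.88 + (16−18.50)²/18.50 + (8−4.62)²/4.62 = 6.4613
df = 4
p-value (upper-tail) = 0.16725
At α=0.05: p ≥ α → fail to reject H₀

reject H₀: no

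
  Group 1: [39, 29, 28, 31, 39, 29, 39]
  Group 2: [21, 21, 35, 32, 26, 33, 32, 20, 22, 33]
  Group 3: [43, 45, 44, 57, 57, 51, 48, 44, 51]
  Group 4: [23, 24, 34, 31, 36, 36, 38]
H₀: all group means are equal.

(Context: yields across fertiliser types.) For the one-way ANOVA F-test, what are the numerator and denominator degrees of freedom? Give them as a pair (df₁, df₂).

degrees of freedom = [3, 29]

k = 4 groups, N = 33 total
df = (k−1, N−k) = (4−1, 33−4) = (3, 29)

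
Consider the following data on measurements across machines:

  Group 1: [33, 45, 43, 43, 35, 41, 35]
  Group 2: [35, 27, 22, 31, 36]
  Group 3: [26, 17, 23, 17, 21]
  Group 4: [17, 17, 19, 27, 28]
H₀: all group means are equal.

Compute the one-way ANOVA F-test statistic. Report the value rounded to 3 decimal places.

Group means [39.29, 30.20, 20.80, 21.60], grand mean 29.000
SSB = Σnᵢ(x̄ᵢ−x̄)² = 1357.771; SSW = ΣΣ(x−x̄ᵢ)² = 454.229
MSB = 1357.771/3 = 452.5905; MSW = 454.229/18 = 25.2349
F = MSB/MSW = 17.9351
df = (3, 18)

test statistic = 17.935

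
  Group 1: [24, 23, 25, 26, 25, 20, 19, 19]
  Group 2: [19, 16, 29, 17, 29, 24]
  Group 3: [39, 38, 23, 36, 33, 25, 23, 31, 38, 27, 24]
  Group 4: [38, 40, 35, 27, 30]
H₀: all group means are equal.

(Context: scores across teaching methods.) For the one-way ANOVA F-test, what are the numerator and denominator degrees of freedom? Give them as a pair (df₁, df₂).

k = 4 groups, N = 30 total
df = (k−1, N−k) = (4−1, 30−4) = (3, 26)

degrees of freedom = [3, 26]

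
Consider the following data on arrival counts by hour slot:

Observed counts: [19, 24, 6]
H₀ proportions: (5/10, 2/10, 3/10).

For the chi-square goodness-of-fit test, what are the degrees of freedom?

degrees of freedom = 2

df = k − 1 = 3 − 1 = 2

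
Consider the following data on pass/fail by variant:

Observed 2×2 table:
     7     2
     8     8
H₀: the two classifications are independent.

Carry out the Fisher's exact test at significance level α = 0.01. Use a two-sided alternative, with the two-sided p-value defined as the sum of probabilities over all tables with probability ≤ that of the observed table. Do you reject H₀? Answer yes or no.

Margins: r₁=9, r₂=16, c₁=15, c₂=10, n=25
p_obs = C(9,7)·C(16,8)/C(25,15); sum pmf over tables with pmf ≤ p_obs
p-value (two-sided) = 0.22896
At α=0.01: p ≥ α → fail to reject H₀

reject H₀: no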